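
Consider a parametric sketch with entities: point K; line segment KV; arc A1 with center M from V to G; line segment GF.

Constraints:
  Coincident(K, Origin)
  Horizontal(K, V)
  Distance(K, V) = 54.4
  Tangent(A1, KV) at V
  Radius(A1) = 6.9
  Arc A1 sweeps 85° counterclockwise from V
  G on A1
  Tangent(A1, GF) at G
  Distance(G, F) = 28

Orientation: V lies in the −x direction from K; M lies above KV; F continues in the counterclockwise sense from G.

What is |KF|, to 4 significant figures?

56.58

K is at the origin; KV is horizontal with |KV| = 54.4 and V on the −x side, so V = (-54.40, 0.000). Tangency of A1 to KV means the radius MV is perpendicular to KV, so M = V + (0, 6.9) = (-54.40, 6.900). On A1, V sits at bearing -90° from M; an 85° counterclockwise sweep puts G at bearing -5°, so G = M + 6.9·(cos -5°, sin -5°) = (-47.53, 6.299). A1 meets GF tangentially, so MG is at right angles to GF, so GF runs along (−sin -5°, cos -5°); with |GF| = 28.0, F = (-45.09, 34.19). Then |KF| = |F − K| = 56.58.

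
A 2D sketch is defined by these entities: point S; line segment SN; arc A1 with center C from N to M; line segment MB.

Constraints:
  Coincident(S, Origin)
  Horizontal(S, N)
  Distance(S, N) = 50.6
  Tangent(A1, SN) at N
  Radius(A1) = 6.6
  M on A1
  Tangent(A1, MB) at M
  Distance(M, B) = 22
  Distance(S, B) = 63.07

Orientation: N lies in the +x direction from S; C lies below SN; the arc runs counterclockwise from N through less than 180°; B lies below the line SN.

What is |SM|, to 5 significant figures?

45.997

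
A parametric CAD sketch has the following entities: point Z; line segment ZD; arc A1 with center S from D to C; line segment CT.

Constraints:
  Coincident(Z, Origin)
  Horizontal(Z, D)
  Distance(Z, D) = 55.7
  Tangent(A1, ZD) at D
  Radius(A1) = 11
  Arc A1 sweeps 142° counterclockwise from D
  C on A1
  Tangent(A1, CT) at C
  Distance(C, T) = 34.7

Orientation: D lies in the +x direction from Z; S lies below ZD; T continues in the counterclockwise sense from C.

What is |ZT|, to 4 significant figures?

86.61

On A1, D sits at bearing 90° from S; a 142° counterclockwise sweep puts C at bearing 232°, so C = S + 11.0·(cos 232°, sin 232°) = (48.93, -19.67). Since A1 is tangent to CT there, SC ⟂ CT, so CT runs along (−sin 232°, cos 232°); with |CT| = 34.7, T = (76.27, -41.03). Then |ZT| = |T − Z| = 86.61.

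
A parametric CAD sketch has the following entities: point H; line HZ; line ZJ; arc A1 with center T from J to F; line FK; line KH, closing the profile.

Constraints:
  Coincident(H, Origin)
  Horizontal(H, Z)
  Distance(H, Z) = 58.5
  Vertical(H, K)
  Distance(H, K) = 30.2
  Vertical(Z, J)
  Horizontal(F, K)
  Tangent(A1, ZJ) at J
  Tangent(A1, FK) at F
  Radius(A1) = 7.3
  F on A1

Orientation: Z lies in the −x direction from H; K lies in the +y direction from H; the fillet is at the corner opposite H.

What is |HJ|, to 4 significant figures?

62.82

H is at the origin; HZ is horizontal with |HZ| = 58.5 and Z on the −x side, so Z = (-58.50, 0.000). HK is vertical with |HK| = 30.2 and K on the +y side, so K = (0.000, 30.20). The virtual corner opposite H is at (-58.50, 30.20). A1 meets ZJ tangentially, so TJ is at right angles to ZJ and tangency of A1 to FK means the radius TF is perpendicular to FK, with radius 7.3, so the center T sits 7.3 in from both sides at T = (-51.20, 22.90). That places the tangent points at J = (-58.50, 22.90) on ZJ and F = (-51.20, 30.20) on FK. Then |HJ| = |J − H| = 62.82.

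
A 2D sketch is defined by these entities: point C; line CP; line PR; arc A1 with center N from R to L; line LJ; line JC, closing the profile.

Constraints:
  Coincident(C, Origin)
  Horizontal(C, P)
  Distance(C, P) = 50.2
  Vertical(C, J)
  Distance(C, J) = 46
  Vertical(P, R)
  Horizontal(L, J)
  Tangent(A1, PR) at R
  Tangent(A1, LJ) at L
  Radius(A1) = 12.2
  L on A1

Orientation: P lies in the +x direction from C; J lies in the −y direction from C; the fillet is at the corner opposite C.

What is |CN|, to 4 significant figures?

50.86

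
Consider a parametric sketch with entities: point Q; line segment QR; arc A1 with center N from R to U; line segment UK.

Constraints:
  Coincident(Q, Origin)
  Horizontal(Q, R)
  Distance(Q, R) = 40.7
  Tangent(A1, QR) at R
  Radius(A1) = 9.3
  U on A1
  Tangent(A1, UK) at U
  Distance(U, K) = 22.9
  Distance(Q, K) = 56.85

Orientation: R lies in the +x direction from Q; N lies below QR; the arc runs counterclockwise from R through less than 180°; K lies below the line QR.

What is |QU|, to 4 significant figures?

36.09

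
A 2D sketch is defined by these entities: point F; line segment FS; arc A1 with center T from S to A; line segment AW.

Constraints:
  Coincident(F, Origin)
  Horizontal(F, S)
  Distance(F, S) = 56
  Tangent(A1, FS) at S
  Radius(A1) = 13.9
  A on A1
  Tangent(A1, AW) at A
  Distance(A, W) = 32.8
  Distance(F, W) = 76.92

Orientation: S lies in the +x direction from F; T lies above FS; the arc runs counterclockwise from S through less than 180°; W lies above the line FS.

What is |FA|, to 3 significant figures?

71.6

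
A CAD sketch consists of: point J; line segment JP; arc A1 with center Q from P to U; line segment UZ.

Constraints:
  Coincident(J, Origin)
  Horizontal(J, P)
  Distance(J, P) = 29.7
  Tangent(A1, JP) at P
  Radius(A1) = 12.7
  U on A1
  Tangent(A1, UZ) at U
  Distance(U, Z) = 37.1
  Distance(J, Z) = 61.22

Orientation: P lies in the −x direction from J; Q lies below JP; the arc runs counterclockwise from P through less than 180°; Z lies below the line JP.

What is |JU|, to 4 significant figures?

44.90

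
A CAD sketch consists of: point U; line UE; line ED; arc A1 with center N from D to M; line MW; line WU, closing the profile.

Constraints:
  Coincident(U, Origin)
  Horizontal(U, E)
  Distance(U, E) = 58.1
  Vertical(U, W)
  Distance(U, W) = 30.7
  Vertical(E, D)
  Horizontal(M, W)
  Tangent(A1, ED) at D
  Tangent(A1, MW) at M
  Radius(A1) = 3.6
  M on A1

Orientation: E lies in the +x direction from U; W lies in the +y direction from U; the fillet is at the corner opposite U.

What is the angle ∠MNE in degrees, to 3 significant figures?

172°

U is at the origin; UE is horizontal with |UE| = 58.1 and E on the +x side, so E = (58.1, 0.00). UW is vertical with |UW| = 30.7 and W on the +y side, so W = (0.00, 30.7). The virtual corner opposite U is at (58.1, 30.7). Since A1 is tangent to ED there, ND ⟂ ED and since A1 is tangent to MW there, NM ⟂ MW, with radius 3.6, so the center N sits 3.6 in from both sides at N = (54.5, 27.1). That places the tangent points at D = (58.1, 27.1) on ED and M = (54.5, 30.7) on MW. Then cos ∠MNE = NM·NE / (|NM||NE|), giving 172°.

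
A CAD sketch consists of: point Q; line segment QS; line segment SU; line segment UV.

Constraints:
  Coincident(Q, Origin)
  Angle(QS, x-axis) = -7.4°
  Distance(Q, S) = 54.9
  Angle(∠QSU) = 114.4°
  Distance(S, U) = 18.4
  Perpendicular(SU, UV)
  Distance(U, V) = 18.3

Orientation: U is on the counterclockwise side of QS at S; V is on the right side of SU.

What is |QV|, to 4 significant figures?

79.70

Q is at the origin; QS runs at -7.4° with length 54.9, so S = 54.9·(cos -7.4°, sin -7.4°) = (54.44, -7.071). ∠QSU = 114.4°, so SU runs at -7.4° + (180° − 114.4°) = 58.20° from the x-axis; with |SU| = 18.4, U = S + 18.4·(cos 58.20°, sin 58.20°) = (64.14, 8.567). The perpendicularity gives UV at right angles to SU; with |UV| = 18.3 on the right of SU, V = U + 18.3·(0.8499, -0.5270) = (79.69, -1.076). Then |QV| = |V − Q| = 79.70.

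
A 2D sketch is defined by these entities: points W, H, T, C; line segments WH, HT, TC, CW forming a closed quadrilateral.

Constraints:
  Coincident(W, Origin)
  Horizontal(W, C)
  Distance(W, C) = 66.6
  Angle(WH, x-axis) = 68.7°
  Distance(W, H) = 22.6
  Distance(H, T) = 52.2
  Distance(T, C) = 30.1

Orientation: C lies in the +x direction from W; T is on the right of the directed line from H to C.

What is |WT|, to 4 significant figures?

46.34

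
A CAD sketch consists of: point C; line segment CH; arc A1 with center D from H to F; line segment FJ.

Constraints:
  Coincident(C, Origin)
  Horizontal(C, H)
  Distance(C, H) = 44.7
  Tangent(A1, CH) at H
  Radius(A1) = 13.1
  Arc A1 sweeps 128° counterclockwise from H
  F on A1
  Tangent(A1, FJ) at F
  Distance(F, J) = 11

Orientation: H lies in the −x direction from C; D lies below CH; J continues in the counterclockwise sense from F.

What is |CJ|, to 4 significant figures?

56.73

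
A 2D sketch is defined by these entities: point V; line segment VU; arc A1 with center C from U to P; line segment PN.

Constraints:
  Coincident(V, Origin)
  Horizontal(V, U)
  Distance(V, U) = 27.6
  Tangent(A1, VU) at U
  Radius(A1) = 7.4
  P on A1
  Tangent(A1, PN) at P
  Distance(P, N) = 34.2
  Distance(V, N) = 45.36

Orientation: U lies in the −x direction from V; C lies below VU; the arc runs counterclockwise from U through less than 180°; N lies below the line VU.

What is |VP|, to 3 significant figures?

35.9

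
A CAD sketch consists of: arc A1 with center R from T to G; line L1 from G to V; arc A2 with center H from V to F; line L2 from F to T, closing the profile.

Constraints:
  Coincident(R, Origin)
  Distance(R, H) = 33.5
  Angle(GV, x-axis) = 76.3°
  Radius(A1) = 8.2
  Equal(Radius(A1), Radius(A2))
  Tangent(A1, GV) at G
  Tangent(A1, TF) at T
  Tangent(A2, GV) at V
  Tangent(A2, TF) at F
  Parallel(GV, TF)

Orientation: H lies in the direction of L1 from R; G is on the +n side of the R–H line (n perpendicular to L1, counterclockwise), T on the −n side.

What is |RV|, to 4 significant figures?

34.49

The slot axis is L1's direction at 76.3°, so u = (cos 76.3°, sin 76.3°) = (0.2368, 0.9715) and n = (−sin 76.3°, cos 76.3°) = (-0.9715, 0.2368). R is at the origin and H lies 33.5 along u from R, so H = 33.5·u = (7.934, 32.55). Tangency of A1 to both parallel lines with radius 8.2 puts G and T at R ± 8.2·n: G = (-7.967, 1.942), T = (7.967, -1.942). Equal radii place V and F the same way about H: V = H + 8.2·n = (-0.03262, 34.49), F = H − 8.2·n = (15.90, 30.60). Then |RV| = |V − R| = 34.49.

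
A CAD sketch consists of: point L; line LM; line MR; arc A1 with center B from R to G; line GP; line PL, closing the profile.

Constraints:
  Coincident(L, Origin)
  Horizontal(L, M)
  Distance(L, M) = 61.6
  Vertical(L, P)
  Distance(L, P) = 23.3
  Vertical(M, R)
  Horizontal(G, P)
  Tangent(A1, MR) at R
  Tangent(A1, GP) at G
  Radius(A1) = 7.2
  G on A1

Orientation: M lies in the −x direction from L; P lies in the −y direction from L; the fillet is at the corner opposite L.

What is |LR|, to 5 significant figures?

63.669

L is at the origin; LM is horizontal with |LM| = 61.6 and M on the −x side, so M = (-61.600, 0.0000). L and P share the same x with |LP| = 23.3 and P on the −y side, so P = (0.0000, -23.300). The virtual corner opposite L is at (-61.600, -23.300). A1 meets MR tangentially, so BR is at right angles to MR and the tangent condition forces BG to be normal to GP, with radius 7.2, so the center B sits 7.2 in from both sides at B = (-54.400, -16.100). That places the tangent points at R = (-61.600, -16.100) on MR and G = (-54.400, -23.300) on GP. Then |LR| = |R − L| = 63.669.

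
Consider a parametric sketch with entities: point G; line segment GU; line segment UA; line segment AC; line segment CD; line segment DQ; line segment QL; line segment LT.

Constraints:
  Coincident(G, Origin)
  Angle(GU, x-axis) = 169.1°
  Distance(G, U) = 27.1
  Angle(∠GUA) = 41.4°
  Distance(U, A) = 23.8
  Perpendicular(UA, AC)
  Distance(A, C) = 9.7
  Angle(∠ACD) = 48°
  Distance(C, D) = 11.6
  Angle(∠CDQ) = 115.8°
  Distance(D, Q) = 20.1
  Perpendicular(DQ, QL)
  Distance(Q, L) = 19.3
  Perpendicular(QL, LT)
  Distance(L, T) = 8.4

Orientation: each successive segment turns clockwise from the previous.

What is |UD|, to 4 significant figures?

15.30

G is at the origin; GU runs at 169.1° with length 27.1, so U = (-26.61, 5.124). ∠GUA = 41.4° gives UA at 30.50° from the x-axis; with |UA| = 23.8, A = (-6.104, 17.20). UA is perpendicular to AC, so AC runs at -59.50°; with |AC| = 9.7, C = (-1.181, 8.846). ∠ACD = 48.0° gives CD at 168.5° from the x-axis; with |CD| = 11.6, D = (-12.55, 11.16). Then |UD| = |D − U| = 15.30.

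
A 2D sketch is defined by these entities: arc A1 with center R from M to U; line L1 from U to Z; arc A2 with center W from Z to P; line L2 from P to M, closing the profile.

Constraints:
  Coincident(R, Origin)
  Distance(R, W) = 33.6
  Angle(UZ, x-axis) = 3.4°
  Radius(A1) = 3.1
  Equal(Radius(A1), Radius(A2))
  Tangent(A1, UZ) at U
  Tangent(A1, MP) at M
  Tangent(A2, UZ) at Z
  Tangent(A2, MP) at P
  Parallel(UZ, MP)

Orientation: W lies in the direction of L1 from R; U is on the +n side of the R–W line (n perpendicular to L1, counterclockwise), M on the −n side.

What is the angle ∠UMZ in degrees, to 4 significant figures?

79.55°

Tangency of A1 to both parallel lines with radius 3.1 puts U and M at R ± 3.1·n: U = (-0.1838, 3.095), M = (0.1838, -3.095). Equal radii place Z and P the same way about W: Z = W + 3.1·n = (33.36, 5.087), P = W − 3.1·n = (33.72, -1.102). Then cos ∠UMZ = MU·MZ / (|MU||MZ|), giving 79.55°.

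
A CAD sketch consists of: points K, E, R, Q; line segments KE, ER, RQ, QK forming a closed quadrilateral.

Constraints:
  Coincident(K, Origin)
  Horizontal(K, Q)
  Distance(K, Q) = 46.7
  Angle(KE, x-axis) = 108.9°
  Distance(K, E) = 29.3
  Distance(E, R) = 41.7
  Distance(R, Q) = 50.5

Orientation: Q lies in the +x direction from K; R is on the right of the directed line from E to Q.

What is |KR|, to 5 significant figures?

13.456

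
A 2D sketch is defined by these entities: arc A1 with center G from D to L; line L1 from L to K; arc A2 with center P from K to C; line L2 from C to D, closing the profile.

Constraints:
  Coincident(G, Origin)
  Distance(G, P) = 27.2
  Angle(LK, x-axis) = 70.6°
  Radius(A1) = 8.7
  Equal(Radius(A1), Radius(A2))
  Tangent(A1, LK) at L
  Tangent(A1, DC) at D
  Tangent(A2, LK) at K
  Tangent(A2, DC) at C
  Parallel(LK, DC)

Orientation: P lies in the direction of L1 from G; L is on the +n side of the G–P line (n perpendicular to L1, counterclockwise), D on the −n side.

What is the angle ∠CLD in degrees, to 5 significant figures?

57.393°

The slot axis is L1's direction at 70.6°, so u = (cos 70.6°, sin 70.6°) = (0.33216, 0.94322) and n = (−sin 70.6°, cos 70.6°) = (-0.94322, 0.33216). G is at the origin and P lies 27.2 along u from G, so P = 27.2·u = (9.0348, 25.656). Tangency of A1 to both parallel lines with radius 8.7 puts L and D at G ± 8.7·n: L = (-8.2060, 2.8898), D = (8.2060, -2.8898). Equal radii place K and C the same way about P: K = P + 8.7·n = (0.82875, 28.545), C = P − 8.7·n = (17.241, 22.766). Then cos ∠CLD = LC·LD / (|LC||LD|), giving 57.393°.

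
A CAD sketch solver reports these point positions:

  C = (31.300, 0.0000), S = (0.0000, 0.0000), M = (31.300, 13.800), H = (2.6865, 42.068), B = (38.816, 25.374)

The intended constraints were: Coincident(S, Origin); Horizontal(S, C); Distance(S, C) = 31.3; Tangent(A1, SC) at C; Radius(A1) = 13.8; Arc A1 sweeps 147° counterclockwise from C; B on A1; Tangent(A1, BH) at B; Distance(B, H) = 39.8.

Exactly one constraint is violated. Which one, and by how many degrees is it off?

Tangent(A1, BH) at B — off by 8.20°.

S = (0.00, 0.00) ✓; S.y = 0.00, C.y = 0.00 ✓; |SC| = 31.30 ✓; ∠(MC, CS) = 90.00° ✓; |MC| = 13.80 ✓; bearing(M→B) − bearing(M→C) = 147.0° ✓; |MB| = 13.80 ✓; ∠(MB, BH) = 81.80° ✗; |BH| = 39.80 ✓.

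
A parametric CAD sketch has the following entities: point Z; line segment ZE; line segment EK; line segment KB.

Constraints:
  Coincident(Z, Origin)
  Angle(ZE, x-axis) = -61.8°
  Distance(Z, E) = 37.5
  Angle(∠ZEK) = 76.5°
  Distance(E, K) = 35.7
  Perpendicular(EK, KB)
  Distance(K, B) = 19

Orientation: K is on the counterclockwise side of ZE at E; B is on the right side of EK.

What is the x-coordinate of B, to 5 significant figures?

57.015

∠ZEK = 76.5°, so EK runs at -61.8° + (180° − 76.5°) = 41.700° from the x-axis; with |EK| = 35.7, K = E + 35.7·(cos 41.700°, sin 41.700°) = (44.376, -9.3002). The perpendicularity gives KB at right angles to EK; with |KB| = 19.0 on the right of EK, B = K + 19.0·(0.66523, -0.74664) = (57.015, -23.486). So B.x = 57.015.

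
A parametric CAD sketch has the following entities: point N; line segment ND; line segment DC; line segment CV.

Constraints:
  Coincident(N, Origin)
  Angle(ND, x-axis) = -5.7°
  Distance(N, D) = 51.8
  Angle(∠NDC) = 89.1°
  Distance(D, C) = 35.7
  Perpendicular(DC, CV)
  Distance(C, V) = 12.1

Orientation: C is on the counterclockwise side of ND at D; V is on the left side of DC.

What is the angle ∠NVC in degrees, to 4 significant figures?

138.7°

N is at the origin; ND runs at -5.7° with length 51.8, so D = 51.8·(cos -5.7°, sin -5.7°) = (51.54, -5.145). ∠NDC = 89.1°, so DC runs at -5.7° + (180° − 89.1°) = 85.20° from the x-axis; with |DC| = 35.7, C = D + 35.7·(cos 85.20°, sin 85.20°) = (54.53, 30.43). DC is perpendicular to CV; with |CV| = 12.1 on the left of DC, V = C + 12.1·(-0.9965, 0.08368) = (42.47, 31.44). Then cos ∠NVC = VN·VC / (|VN||VC|), giving 138.7°.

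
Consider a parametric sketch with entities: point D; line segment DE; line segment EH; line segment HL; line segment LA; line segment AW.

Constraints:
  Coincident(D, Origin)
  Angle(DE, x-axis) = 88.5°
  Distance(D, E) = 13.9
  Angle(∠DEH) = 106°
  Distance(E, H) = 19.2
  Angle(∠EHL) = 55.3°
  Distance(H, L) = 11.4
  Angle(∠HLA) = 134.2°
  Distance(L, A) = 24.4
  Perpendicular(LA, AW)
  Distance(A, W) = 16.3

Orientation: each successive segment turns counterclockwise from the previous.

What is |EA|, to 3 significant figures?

17.6

D is at the origin; DE runs at 88.5° with length 13.9, so E = (0.364, 13.9). ∠DEH = 106.0° gives EH at 162° from the x-axis; with |EH| = 19.2, H = (-17.9, 19.7). ∠EHL = 55.3° gives HL at -72.8° from the x-axis; with |HL| = 11.4, L = (-14.6, 8.78). ∠HLA = 134.2° gives LA at -27.0° from the x-axis; with |LA| = 24.4, A = (7.16, -2.30). Then |EA| = |A − E| = 17.6.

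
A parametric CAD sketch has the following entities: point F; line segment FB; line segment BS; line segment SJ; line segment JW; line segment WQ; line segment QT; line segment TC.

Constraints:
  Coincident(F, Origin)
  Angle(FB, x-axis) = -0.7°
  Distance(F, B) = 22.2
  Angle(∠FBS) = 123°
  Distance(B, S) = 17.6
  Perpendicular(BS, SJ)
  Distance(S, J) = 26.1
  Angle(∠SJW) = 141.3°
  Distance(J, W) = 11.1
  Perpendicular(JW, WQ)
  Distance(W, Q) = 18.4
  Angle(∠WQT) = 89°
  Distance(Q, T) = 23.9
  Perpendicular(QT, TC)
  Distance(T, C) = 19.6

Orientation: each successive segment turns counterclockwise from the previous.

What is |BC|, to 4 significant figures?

31.82

F is at the origin; FB runs at -0.7° with length 22.2, so B = (22.20, -0.2712). ∠FBS = 123.0° gives BS at 56.30° from the x-axis; with |BS| = 17.6, S = (31.96, 14.37). The perpendicularity gives SJ at right angles to BS, so SJ runs at 146.3°; with |SJ| = 26.1, J = (10.25, 28.85). ∠SJW = 141.3° gives JW at -175.0° from the x-axis; with |JW| = 11.1, W = (-0.8082, 27.89). The perpendicularity gives WQ at right angles to JW, so WQ runs at -85.00°; with |WQ| = 18.4, Q = (0.7955, 9.555). ∠WQT = 89.0° gives QT at 6.000° from the x-axis; with |QT| = 23.9, T = (24.56, 12.05). QT is perpendicular to TC, so TC runs at 96.00°; with |TC| = 19.6, C = (22.52, 31.55). Then |BC| = |C − B| = 31.82.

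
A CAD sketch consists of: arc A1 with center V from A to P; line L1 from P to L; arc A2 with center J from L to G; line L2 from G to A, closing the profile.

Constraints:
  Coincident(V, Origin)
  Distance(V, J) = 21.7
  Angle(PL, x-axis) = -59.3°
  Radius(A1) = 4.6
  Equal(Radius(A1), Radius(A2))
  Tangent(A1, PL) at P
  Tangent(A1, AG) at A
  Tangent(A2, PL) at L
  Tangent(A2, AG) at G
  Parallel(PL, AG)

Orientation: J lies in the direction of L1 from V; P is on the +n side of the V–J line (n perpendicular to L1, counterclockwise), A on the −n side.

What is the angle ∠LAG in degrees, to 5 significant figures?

22.975°

The slot axis is L1's direction at -59.3°, so u = (cos -59.3°, sin -59.3°) = (0.51054, -0.85985) and n = (−sin -59.3°, cos -59.3°) = (0.85985, 0.51054). V is at the origin and J lies 21.7 along u from V, so J = 21.7·u = (11.079, -18.659). Tangency of A1 to both parallel lines with radius 4.6 puts P and A at V ± 4.6·n: P = (3.9553, 2.3485), A = (-3.9553, -2.3485). Equal radii place L and G the same way about J: L = J + 4.6·n = (15.034, -16.310), G = J − 4.6·n = (7.1235, -21.007). Then cos ∠LAG = AL·AG / (|AL||AG|), giving 22.975°.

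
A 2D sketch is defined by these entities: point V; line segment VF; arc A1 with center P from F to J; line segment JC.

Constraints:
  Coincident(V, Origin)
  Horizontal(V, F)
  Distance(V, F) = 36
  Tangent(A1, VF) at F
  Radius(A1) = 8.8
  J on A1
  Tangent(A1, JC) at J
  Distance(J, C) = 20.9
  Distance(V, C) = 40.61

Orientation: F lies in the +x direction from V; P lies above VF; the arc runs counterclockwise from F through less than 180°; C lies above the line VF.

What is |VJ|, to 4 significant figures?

44.83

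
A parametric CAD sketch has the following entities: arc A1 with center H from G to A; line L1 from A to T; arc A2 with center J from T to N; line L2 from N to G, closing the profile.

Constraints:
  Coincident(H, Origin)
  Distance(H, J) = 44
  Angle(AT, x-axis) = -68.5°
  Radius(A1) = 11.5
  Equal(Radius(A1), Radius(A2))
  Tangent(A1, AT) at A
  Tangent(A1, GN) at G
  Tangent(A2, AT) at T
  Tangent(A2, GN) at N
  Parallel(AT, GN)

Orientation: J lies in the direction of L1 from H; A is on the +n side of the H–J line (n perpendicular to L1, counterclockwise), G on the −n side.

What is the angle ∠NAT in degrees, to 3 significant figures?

27.6°

The slot axis is L1's direction at -68.5°, so u = (cos -68.5°, sin -68.5°) = (0.367, -0.930) and n = (−sin -68.5°, cos -68.5°) = (0.930, 0.367). H is at the origin and J lies 44.0 along u from H, so J = 44.0·u = (16.1, -40.9). Tangency of A1 to both parallel lines with radius 11.5 puts A and G at H ± 11.5·n: A = (10.7, 4.21), G = (-10.7, -4.21). Equal radii place T and N the same way about J: T = J + 11.5·n = (26.8, -36.7), N = J − 11.5·n = (5.43, -45.2). Then cos ∠NAT = AN·AT / (|AN||AT|), giving 27.6°.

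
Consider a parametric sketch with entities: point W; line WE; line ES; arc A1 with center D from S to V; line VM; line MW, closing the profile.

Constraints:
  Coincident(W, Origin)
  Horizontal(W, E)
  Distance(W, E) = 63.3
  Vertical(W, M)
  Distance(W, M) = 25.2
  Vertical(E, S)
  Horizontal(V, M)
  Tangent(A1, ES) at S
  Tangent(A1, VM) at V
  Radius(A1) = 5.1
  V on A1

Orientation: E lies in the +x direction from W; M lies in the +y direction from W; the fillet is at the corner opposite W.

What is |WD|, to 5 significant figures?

61.573

WM is vertical with |WM| = 25.2 and M on the +y side, so M = (0.0000, 25.200). The virtual corner opposite W is at (63.300, 25.200). Tangency of A1 to ES means the radius DS is perpendicular to ES and tangency of A1 to VM means the radius DV is perpendicular to VM, with radius 5.1, so the center D sits 5.1 in from both sides at D = (58.200, 20.100). Then |WD| = |D − W| = 61.573.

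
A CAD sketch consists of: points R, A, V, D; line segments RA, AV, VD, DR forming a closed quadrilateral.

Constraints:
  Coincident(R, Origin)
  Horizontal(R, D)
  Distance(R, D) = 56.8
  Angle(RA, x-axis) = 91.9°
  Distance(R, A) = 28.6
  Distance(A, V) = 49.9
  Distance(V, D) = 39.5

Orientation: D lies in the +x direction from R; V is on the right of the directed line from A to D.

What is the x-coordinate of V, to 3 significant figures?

20.8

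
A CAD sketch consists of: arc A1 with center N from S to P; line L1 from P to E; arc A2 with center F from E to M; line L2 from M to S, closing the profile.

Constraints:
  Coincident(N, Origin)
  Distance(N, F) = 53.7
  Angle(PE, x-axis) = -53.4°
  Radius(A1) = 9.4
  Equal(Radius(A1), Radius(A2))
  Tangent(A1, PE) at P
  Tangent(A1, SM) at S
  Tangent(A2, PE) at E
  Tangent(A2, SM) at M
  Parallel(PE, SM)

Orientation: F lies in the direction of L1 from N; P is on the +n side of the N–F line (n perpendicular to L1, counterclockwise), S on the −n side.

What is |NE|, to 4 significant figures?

54.52

The slot axis is L1's direction at -53.4°, so u = (cos -53.4°, sin -53.4°) = (0.5962, -0.8028) and n = (−sin -53.4°, cos -53.4°) = (0.8028, 0.5962). N is at the origin and F lies 53.7 along u from N, so F = 53.7·u = (32.02, -43.11). Tangency of A1 to both parallel lines with radius 9.4 puts P and S at N ± 9.4·n: P = (7.546, 5.605), S = (-7.546, -5.605). Equal radii place E and M the same way about F: E = F + 9.4·n = (39.56, -37.51), M = F − 9.4·n = (24.47, -48.72). Then |NE| = |E − N| = 54.52.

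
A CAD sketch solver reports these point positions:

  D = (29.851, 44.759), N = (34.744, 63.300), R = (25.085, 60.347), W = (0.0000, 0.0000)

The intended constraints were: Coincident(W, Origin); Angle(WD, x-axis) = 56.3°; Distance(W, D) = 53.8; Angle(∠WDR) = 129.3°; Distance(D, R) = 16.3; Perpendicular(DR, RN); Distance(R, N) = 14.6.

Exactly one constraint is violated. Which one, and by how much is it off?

Distance(R, N) = 14.6 — off by 4.50.

W = (0.00, 0.00) ✓; WD at 56.30° ✓; |WD| = 53.80 ✓; ∠WDR = 129.3° ✓; |DR| = 16.30 ✓; ∠(DR, RN) = 90.00° ✓; |RN| = 10.10 ✗.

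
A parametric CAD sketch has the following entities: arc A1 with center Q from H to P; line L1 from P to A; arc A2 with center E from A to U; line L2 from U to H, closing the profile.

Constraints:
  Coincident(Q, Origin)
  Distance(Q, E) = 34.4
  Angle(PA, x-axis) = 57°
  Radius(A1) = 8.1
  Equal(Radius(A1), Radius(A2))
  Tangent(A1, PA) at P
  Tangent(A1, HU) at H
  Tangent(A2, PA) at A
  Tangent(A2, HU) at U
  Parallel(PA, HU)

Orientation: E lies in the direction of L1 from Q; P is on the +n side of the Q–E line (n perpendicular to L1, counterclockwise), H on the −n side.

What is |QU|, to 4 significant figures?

35.34

The slot axis is L1's direction at 57.0°, so u = (cos 57.0°, sin 57.0°) = (0.5446, 0.8387) and n = (−sin 57.0°, cos 57.0°) = (-0.8387, 0.5446). Q is at the origin and E lies 34.4 along u from Q, so E = 34.4·u = (18.74, 28.85). Tangency of A1 to both parallel lines with radius 8.1 puts P and H at Q ± 8.1·n: P = (-6.793, 4.412), H = (6.793, -4.412). Equal radii place A and U the same way about E: A = E + 8.1·n = (11.94, 33.26), U = E − 8.1·n = (25.53, 24.44). Then |QU| = |U − Q| = 35.34.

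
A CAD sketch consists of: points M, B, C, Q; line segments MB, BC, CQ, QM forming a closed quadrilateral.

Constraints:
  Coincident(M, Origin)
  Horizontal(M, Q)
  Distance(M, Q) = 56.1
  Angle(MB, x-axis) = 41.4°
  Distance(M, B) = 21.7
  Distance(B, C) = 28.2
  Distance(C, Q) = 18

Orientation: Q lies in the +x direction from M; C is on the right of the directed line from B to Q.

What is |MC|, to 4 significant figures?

38.51

M is at the origin; M and Q share the same y with |MQ| = 56.1 and Q in +x, so Q = (56.1, 0). MB runs at 41.4° with |MB| = 21.7, so B = (16.28, 14.35). C is determined by |BC| = 28.2 and |CQ| = 18.0 together: it lies at the intersection of circle(B, 28.2) and circle(Q, 18.0). With |BQ| = 42.33, the foot of the radical line on BQ is 26.73 from B and the perpendicular offset is √(28.2² − 26.73²) = 8.983. Taking the right-of-BQ solution: C = (38.38, -3.163).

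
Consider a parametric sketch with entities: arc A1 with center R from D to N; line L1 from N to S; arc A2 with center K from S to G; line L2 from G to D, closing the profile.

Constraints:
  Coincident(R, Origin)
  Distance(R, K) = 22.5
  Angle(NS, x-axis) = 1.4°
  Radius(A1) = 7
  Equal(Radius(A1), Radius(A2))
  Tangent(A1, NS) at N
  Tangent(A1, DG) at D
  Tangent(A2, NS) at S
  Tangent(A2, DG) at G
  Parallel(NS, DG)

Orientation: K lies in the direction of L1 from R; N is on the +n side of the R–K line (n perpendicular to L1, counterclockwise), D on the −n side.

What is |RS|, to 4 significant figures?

23.56

The slot axis is L1's direction at 1.4°, so u = (cos 1.4°, sin 1.4°) = (0.9997, 0.02443) and n = (−sin 1.4°, cos 1.4°) = (-0.02443, 0.9997). R is at the origin and K lies 22.5 along u from R, so K = 22.5·u = (22.49, 0.5497). Tangency of A1 to both parallel lines with radius 7.0 puts N and D at R ± 7.0·n: N = (-0.1710, 6.998), D = (0.1710, -6.998). Equal radii place S and G the same way about K: S = K + 7.0·n = (22.32, 7.548), G = K − 7.0·n = (22.66, -6.448). Then |RS| = |S − R| = 23.56.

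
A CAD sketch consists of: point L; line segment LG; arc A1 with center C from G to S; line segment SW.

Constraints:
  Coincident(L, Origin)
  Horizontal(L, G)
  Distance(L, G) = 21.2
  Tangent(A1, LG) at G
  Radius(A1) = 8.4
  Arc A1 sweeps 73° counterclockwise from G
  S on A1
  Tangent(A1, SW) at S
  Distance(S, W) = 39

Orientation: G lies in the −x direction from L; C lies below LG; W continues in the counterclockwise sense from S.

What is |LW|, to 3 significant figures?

59.3

L is at the origin; LG is horizontal with |LG| = 21.2 and G on the −x side, so G = (-21.2, 0.00). The tangent condition forces CG to be normal to LG, so C = G + (0, -8.4) = (-21.2, -8.40). On A1, G sits at bearing 90° from C; a 73° counterclockwise sweep puts S at bearing 163°, so S = C + 8.4·(cos 163°, sin 163°) = (-29.2, -5.94). Tangency of A1 to SW means the radius CS is perpendicular to SW, so SW runs along (−sin 163°, cos 163°); with |SW| = 39.0, W = (-40.6, -43.2). Then |LW| = |W − L| = 59.3.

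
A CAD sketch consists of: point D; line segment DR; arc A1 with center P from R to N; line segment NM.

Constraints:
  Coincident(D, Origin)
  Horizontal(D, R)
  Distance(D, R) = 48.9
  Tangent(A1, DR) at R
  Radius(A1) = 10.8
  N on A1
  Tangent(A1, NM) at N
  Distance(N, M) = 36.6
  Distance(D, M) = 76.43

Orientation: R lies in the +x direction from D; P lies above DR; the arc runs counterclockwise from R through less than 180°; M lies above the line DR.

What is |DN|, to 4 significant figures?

60.65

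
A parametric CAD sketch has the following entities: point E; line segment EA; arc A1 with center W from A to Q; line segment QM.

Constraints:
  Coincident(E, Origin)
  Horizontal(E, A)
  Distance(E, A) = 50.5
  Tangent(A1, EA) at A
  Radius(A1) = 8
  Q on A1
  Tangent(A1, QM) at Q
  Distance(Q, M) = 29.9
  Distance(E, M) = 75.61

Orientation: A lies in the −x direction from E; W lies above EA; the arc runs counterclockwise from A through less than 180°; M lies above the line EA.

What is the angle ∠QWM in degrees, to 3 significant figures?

75.0°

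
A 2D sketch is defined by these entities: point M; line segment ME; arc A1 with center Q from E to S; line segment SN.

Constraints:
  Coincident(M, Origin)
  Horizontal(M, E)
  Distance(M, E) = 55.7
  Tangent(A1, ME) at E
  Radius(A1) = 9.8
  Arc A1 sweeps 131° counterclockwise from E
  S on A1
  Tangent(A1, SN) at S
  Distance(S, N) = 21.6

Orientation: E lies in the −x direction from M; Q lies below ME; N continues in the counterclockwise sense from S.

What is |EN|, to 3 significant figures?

33.2

On A1, E sits at bearing 90° from Q; a 131° counterclockwise sweep puts S at bearing 221°, so S = Q + 9.8·(cos 221°, sin 221°) = (-63.1, -16.2). Tangency of A1 to SN means the radius QS is perpendicular to SN, so SN runs along (−sin 221°, cos 221°); with |SN| = 21.6, N = (-48.9, -32.5). Then |EN| = |N − E| = 33.2.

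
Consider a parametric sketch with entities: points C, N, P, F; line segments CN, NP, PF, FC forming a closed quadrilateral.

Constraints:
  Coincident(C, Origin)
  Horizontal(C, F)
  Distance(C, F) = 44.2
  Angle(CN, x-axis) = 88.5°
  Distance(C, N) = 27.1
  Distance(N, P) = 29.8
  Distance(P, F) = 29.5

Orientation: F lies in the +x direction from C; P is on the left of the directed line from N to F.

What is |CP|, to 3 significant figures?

40.2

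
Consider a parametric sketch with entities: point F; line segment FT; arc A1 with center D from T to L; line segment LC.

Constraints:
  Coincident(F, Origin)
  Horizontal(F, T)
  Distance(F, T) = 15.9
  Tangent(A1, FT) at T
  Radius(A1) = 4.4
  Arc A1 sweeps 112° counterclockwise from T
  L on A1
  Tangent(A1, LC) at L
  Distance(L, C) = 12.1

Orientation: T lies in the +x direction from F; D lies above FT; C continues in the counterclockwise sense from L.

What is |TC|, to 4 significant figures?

17.27

F is at the origin; FT is horizontal with |FT| = 15.9 and T on the +x side, so T = (15.90, 0.000). A1 meets FT tangentially, so DT is at right angles to FT, so D = T + (0, 4.4) = (15.90, 4.400). On A1, T sits at bearing -90° from D; a 112° counterclockwise sweep puts L at bearing 22°, so L = D + 4.4·(cos 22°, sin 22°) = (19.98, 6.048). Since A1 is tangent to LC there, DL ⟂ LC, so LC runs along (−sin 22°, cos 22°); with |LC| = 12.1, C = (15.45, 17.27). Then |TC| = |C − T| = 17.27.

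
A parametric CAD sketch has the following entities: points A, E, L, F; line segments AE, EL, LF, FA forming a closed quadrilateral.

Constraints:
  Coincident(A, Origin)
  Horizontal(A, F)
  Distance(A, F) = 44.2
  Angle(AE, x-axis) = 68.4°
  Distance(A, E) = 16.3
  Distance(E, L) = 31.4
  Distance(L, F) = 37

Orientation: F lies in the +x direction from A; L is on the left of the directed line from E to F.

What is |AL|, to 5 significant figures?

46.198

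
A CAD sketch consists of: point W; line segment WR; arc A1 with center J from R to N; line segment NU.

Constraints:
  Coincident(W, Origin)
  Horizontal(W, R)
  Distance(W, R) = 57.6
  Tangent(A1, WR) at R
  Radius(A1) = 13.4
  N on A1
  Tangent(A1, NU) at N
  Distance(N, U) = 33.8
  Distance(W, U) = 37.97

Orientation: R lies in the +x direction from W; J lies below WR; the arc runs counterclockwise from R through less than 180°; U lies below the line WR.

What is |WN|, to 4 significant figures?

48.02

Checks: |JN| = 13.40 ✓; ∠(JN, NU) = 90.00° ✓; |NU| = 33.80 ✓; |WU| = 37.97 ✓.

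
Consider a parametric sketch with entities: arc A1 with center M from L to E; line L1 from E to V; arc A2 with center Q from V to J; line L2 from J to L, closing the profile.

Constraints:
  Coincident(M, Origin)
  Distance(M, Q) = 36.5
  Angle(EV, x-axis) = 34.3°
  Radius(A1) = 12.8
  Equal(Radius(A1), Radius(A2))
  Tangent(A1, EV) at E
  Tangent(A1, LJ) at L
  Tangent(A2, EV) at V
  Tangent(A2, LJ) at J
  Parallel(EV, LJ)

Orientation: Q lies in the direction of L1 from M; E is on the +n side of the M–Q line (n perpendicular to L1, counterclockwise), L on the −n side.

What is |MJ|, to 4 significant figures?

38.68

The slot axis is L1's direction at 34.3°, so u = (cos 34.3°, sin 34.3°) = (0.8261, 0.5635) and n = (−sin 34.3°, cos 34.3°) = (-0.5635, 0.8261). M is at the origin and Q lies 36.5 along u from M, so Q = 36.5·u = (30.15, 20.57). Tangency of A1 to both parallel lines with radius 12.8 puts E and L at M ± 12.8·n: E = (-7.213, 10.57), L = (7.213, -10.57). Equal radii place V and J the same way about Q: V = Q + 12.8·n = (22.94, 31.14), J = Q − 12.8·n = (37.37, 9.995). Then |MJ| = |J − M| = 38.68.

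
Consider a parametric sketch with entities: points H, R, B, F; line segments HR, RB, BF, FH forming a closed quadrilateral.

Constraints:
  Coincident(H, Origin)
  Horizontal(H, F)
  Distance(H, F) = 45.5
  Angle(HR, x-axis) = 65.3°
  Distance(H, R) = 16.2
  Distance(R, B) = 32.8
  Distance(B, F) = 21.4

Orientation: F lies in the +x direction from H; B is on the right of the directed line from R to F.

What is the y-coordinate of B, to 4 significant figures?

-10.99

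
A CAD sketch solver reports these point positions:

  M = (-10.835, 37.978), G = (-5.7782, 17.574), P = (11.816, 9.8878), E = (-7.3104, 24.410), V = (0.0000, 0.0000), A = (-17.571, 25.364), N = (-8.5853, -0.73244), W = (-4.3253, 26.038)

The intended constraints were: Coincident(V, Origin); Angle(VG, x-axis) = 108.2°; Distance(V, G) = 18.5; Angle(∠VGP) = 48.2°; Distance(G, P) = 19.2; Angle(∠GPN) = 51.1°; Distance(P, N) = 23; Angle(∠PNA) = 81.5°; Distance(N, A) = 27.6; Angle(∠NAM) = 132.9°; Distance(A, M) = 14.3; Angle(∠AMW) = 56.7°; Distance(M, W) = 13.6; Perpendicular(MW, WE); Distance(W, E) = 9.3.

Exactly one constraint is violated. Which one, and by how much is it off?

Distance(W, E) = 9.3 — off by 5.90.

V = (0.00, 0.00) ✓; VG at 108.2° ✓; |VG| = 18.50 ✓; ∠VGP = 48.20° ✓; |GP| = 19.20 ✓; ∠GPN = 51.10° ✓; |PN| = 23.00 ✓; ∠PNA = 81.50° ✓; |NA| = 27.60 ✓; ∠NAM = 132.9° ✓; |AM| = 14.30 ✓; ∠AMW = 56.70° ✓; |MW| = 13.60 ✓; ∠(MW, WE) = 89.99° ✓; |WE| = 3.400 ✗.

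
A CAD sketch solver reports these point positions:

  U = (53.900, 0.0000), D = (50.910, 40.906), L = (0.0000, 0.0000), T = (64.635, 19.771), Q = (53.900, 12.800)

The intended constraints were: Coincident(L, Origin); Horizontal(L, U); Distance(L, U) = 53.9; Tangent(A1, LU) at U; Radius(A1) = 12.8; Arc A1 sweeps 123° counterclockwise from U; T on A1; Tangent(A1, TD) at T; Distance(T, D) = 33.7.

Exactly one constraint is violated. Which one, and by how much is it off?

Distance(T, D) = 33.7 — off by 8.50.

L = (0.00, 0.00) ✓; L.y = 0.00, U.y = 0.00 ✓; |LU| = 53.90 ✓; ∠(QU, UL) = 90.00° ✓; |QU| = 12.80 ✓; bearing(Q→T) − bearing(Q→U) = 123.0° ✓; |QT| = 12.80 ✓; ∠(QT, TD) = 90.00° ✓; |TD| = 25.20 ✗.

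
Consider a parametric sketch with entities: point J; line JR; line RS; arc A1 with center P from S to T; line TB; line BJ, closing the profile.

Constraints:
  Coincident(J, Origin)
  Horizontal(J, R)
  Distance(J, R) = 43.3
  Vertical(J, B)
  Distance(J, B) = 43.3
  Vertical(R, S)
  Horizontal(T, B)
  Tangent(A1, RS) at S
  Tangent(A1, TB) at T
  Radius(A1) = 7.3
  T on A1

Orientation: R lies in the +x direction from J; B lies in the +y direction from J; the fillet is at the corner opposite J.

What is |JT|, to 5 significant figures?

56.311

J is at the origin; JR is horizontal with |JR| = 43.3 and R on the +x side, so R = (43.300, 0.0000). J and B share the same x with |JB| = 43.3 and B on the +y side, so B = (0.0000, 43.300). The virtual corner opposite J is at (43.300, 43.300). Since A1 is tangent to RS there, PS ⟂ RS and the tangent condition forces PT to be normal to TB, with radius 7.3, so the center P sits 7.3 in from both sides at P = (36.000, 36.000). That places the tangent points at S = (43.300, 36.000) on RS and T = (36.000, 43.300) on TB. Then |JT| = |T − J| = 56.311.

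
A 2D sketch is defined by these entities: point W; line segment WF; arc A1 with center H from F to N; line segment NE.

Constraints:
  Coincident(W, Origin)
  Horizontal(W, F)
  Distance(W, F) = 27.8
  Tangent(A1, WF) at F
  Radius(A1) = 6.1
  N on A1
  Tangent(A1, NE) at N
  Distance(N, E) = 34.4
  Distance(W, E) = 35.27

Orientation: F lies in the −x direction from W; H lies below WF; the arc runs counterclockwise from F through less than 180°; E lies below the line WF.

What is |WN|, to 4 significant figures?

33.72

W is at the origin; WF is horizontal with |WF| = 27.8 and F on the −x side, so F = (-27.80, 0.000). The tangent condition forces HF to be normal to WF, so H = F + (0, -6.1) = (-27.80, -6.100). Since HN ⟂ NE (tangency), |HE| = √(6.1² + 34.4²) = 34.94 regardless of where N sits on A1. So E lies on both circle(W, 35.27) and circle(H, 34.94); the below-WF intersection is E = (-7.424, -34.48). N is the foot of the tangent from E: N = (-32.06, -10.47).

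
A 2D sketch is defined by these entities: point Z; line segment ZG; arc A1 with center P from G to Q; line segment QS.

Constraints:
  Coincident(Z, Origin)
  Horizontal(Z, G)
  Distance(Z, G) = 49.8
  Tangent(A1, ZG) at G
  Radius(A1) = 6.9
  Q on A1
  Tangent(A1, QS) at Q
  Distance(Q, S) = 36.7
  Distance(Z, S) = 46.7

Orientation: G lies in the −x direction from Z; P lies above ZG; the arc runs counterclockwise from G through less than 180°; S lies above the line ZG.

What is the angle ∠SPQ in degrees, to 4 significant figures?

79.35°

Checks: |PQ| = 6.900 ✓; ∠(PQ, QS) = 90.00° ✓; |QS| = 36.70 ✓; |ZS| = 46.70 ✓.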